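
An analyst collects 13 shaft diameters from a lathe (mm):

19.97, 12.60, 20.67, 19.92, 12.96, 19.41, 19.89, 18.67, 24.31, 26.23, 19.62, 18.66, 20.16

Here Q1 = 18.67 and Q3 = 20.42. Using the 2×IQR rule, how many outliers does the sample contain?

4

IQR = 1.75; fences at 18.67 − 3.50 = 15.17 and 20.42 + 3.50 = 23.92.
Outside the cutoffs: 12.60, 12.96, 24.31, 26.23.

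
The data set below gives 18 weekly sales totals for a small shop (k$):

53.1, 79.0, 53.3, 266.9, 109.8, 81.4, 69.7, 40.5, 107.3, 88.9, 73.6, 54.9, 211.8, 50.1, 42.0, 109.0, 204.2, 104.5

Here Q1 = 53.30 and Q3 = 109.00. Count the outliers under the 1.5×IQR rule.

3

IQR = 55.70; fences at 53.30 − 83.55 = -30.25 and 109.00 + 83.55 = 192.55.
Outside the cutoffs: 204.2, 211.8, 266.9.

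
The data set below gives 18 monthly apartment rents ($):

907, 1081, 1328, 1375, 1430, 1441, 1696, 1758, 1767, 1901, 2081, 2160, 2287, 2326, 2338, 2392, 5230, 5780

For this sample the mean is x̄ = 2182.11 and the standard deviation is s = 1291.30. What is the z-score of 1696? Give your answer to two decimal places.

-0.38

z = (1696 − 2182.11) / 1291.30 = -0.38.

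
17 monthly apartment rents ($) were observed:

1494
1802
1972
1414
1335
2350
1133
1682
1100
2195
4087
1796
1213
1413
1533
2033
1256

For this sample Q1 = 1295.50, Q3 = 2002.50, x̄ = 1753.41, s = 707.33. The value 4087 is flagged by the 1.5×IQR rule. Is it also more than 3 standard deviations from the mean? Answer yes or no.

z = (4087 − 1753.41) / 707.33 = 3.30.
|z| = 3.30 > 3.

yes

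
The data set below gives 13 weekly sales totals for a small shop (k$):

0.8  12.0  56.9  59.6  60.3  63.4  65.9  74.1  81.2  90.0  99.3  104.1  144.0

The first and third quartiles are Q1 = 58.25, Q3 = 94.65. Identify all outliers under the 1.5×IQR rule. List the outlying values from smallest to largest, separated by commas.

IQR = Q3 − Q1 = 94.65 − 58.25 = 36.40.
Lower fence = Q1 − 1.5·IQR = 58.25 − 54.60 = 3.65.
Upper fence = Q3 + 1.5·IQR = 94.65 + 54.60 = 149.25.
0.8 < 3.65 → outlier.
All remaining values lie within [3.65, 149.25].

0.8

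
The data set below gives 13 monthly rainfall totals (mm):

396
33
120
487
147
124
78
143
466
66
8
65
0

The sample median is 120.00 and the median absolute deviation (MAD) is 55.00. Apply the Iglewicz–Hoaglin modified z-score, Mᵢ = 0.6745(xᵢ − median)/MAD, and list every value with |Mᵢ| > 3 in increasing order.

|Mᵢ| > 3 ⇔ |xᵢ − 120.00| > 3·55.00/0.6745 = 244.63.
So outliers lie outside [-124.63, 364.63].
396: M = 3.38 → outlier.
466: M = 4.24 → outlier.
487: M = 4.50 → outlier.

396, 466, 487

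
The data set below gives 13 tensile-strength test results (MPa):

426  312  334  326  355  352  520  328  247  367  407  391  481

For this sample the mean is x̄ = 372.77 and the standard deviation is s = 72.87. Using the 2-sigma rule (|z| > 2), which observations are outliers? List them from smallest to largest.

520

Cutoffs at x̄ ± 2s: 372.77 ± 2·72.87 = [227.03, 518.51].
520: z = 2.02, |z| > 2 → outlier.
Every other value lies within [227.03, 518.51].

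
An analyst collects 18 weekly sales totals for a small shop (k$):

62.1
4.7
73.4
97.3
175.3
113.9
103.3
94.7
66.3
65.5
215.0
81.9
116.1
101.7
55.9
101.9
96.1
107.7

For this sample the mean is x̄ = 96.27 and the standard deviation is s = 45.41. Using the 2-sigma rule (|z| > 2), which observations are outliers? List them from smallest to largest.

4.7, 215.0

Cutoffs at x̄ ± 2s: 96.27 ± 2·45.41 = [5.45, 187.09].
4.7: z = -2.02, |z| > 2 → outlier.
215.0: z = 2.61, |z| > 2 → outlier.
Every other value lies within [5.45, 187.09].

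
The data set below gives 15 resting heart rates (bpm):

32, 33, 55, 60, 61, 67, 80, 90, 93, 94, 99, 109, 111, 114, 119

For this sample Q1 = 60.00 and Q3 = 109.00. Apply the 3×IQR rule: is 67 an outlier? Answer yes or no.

IQR = Q3 − Q1 = 109.00 − 60.00 = 49.00.
Lower fence = Q1 − 3·IQR = 60.00 − 147.00 = -87.00.
Upper fence = Q3 + 3·IQR = 109.00 + 147.00 = 256.00.
67 lies within [-87.00, 256.00].

no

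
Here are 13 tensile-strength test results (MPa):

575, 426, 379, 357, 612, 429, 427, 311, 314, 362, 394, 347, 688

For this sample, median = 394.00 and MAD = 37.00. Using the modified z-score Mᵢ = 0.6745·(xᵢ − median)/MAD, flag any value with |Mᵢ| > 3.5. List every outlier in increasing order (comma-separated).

|Mᵢ| > 3.5 ⇔ |xᵢ − 394.00| > 3.5·37.00/0.6745 = 191.99.
So outliers lie outside [202.01, 585.99].
612: M = 3.97 → outlier.
688: M = 5.36 → outlier.

612, 688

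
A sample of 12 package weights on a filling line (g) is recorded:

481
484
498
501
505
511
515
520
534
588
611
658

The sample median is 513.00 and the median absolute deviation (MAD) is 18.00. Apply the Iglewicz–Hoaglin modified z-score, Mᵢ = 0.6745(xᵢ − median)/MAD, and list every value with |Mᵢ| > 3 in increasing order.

611, 658

|Mᵢ| > 3 ⇔ |xᵢ − 513.00| > 3·18.00/0.6745 = 80.06.
So outliers lie outside [432.94, 593.06].
611: M = 3.67 → outlier.
658: M = 5.43 → outlier.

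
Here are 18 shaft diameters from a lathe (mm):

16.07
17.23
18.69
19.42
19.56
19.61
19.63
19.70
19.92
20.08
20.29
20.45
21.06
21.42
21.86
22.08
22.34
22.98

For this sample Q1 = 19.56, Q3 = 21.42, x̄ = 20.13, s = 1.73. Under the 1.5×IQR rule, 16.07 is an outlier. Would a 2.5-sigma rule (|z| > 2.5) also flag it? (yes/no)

z = (16.07 − 20.13) / 1.73 = -2.35.
|z| = 2.35 ≤ 2.5.

no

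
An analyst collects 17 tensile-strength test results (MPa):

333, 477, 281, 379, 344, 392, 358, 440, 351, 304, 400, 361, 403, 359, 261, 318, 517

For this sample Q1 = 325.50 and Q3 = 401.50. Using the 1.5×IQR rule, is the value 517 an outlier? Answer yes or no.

yes

IQR = Q3 − Q1 = 401.50 − 325.50 = 76.00.
Lower fence = Q1 − 1.5·IQR = 325.50 − 114.00 = 211.50.
Upper fence = Q3 + 1.5·IQR = 401.50 + 114.00 = 515.50.
517 lies above the upper fence.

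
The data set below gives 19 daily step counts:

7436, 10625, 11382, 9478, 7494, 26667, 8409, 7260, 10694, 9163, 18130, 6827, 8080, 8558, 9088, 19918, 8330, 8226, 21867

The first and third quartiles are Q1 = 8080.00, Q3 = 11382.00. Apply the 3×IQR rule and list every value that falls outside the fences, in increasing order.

21867, 26667

IQR = Q3 − Q1 = 11382.00 − 8080.00 = 3302.00.
Lower fence = Q1 − 3·IQR = 8080.00 − 9906.00 = -1826.00.
Upper fence = Q3 + 3·IQR = 11382.00 + 9906.00 = 21288.00.
21867 > 21288.00 → outlier.
26667 > 21288.00 → outlier.
All remaining values lie within [-1826.00, 21288.00].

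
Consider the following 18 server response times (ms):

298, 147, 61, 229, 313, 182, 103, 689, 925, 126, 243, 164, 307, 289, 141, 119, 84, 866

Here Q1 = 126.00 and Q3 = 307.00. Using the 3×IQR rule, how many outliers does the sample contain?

2

IQR = 181.00; fences at 126.00 − 543.00 = -417.00 and 307.00 + 543.00 = 850.00.
Outside the cutoffs: 866, 925.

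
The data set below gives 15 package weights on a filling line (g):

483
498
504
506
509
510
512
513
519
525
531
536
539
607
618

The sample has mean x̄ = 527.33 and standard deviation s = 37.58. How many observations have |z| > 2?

2

Cutoffs: x̄ ± 2s = [452.17, 602.49].
Outside the cutoffs: 607, 618.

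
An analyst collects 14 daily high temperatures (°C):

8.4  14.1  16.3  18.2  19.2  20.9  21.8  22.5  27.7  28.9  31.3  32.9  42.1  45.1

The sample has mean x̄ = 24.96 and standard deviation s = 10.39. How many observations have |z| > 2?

Cutoffs: x̄ ± 2s = [4.18, 45.74].
Every value lies within the cutoffs.

0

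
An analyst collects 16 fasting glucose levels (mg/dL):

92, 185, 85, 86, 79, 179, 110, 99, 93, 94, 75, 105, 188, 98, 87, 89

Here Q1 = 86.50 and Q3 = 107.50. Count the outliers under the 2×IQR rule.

IQR = 21.00; fences at 86.50 − 42.00 = 44.50 and 107.50 + 42.00 = 149.50.
Outside the cutoffs: 179, 185, 188.

3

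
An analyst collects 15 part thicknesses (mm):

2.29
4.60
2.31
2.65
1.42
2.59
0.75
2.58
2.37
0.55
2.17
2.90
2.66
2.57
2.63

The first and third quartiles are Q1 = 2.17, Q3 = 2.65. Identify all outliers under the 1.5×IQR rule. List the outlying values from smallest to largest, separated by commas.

IQR = Q3 − Q1 = 2.65 − 2.17 = 0.48.
Lower fence = Q1 − 1.5·IQR = 2.17 − 0.72 = 1.45.
Upper fence = Q3 + 1.5·IQR = 2.65 + 0.72 = 3.37.
0.55 < 1.45 → outlier.
0.75 < 1.45 → outlier.
1.42 < 1.45 → outlier.
4.60 > 3.37 → outlier.
All remaining values lie within [1.45, 3.37].

0.55, 0.75, 1.42, 4.60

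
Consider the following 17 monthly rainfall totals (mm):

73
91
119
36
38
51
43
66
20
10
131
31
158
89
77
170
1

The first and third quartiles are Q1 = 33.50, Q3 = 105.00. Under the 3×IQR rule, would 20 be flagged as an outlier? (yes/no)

IQR = Q3 − Q1 = 105.00 − 33.50 = 71.50.
Lower fence = Q1 − 3·IQR = 33.50 − 214.50 = -181.00.
Upper fence = Q3 + 3·IQR = 105.00 + 214.50 = 319.50.
20 lies within [-181.00, 319.50].

no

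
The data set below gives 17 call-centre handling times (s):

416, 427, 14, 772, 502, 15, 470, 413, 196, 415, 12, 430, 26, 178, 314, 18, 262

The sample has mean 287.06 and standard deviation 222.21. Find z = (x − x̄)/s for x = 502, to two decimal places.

z = (502 − 287.06) / 222.21 = 0.97.

0.97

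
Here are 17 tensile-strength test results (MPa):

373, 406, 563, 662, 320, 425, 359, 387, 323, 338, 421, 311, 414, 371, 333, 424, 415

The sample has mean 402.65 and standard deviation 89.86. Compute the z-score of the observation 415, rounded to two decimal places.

0.14

z = (415 − 402.65) / 89.86 = 0.14.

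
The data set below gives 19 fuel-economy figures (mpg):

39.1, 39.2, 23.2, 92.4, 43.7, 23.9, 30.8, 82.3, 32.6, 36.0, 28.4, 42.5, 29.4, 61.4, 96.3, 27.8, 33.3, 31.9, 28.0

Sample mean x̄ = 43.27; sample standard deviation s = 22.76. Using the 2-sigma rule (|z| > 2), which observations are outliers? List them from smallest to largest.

Cutoffs at x̄ ± 2s: 43.27 ± 2·22.76 = [-2.25, 88.79].
92.4: z = 2.16, |z| > 2 → outlier.
96.3: z = 2.33, |z| > 2 → outlier.
Every other value lies within [-2.25, 88.79].

92.4, 96.3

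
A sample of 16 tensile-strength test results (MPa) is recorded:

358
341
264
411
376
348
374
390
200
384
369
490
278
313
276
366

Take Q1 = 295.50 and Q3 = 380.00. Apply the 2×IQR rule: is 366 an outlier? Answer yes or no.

no

IQR = Q3 − Q1 = 380.00 − 295.50 = 84.50.
Lower fence = Q1 − 2·IQR = 295.50 − 169.00 = 126.50.
Upper fence = Q3 + 2·IQR = 380.00 + 169.00 = 549.00.
366 lies within [126.50, 549.00].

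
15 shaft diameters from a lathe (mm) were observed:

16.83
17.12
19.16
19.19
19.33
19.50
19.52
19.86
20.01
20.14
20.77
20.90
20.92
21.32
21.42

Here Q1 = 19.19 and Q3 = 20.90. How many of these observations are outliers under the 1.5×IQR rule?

IQR = 1.71; fences at 19.19 − 2.565 = 16.625 and 20.90 + 2.565 = 23.465.
Every value lies within the cutoffs.

0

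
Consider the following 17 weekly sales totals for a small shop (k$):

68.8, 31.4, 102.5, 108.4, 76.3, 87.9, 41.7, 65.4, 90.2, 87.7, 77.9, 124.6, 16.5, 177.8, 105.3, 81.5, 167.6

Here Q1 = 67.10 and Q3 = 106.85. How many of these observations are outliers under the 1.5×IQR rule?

2

IQR = 39.75; fences at 67.10 − 59.625 = 7.475 and 106.85 + 59.625 = 166.475.
Outside the cutoffs: 167.6, 177.8.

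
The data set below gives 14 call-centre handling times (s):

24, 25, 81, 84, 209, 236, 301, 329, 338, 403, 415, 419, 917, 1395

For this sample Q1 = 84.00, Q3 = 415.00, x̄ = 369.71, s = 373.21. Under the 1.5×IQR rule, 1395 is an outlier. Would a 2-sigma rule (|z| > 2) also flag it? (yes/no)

z = (1395 − 369.71) / 373.21 = 2.75.
|z| = 2.75 > 2.

yes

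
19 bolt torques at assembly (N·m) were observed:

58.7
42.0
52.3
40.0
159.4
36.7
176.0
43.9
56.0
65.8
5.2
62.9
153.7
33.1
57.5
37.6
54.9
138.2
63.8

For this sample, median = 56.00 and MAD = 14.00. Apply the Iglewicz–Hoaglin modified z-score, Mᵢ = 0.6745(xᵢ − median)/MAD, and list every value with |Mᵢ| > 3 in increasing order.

138.2, 153.7, 159.4, 176.0

|Mᵢ| > 3 ⇔ |xᵢ − 56.00| > 3·14.00/0.6745 = 62.27.
So outliers lie outside [-6.27, 118.27].
138.2: M = 3.96 → outlier.
153.7: M = 4.71 → outlier.
159.4: M = 4.98 → outlier.
176.0: M = 5.78 → outlier.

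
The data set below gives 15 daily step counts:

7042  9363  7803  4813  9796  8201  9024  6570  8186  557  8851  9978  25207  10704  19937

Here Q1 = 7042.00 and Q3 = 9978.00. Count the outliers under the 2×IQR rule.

IQR = 2936.00; fences at 7042.00 − 5872.00 = 1170.00 and 9978.00 + 5872.00 = 15850.00.
Outside the cutoffs: 557, 19937, 25207.

3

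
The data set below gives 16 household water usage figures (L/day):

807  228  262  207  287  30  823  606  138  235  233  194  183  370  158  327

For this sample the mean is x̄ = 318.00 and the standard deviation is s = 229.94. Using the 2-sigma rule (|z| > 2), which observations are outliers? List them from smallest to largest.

Cutoffs at x̄ ± 2s: 318.00 ± 2·229.94 = [-141.88, 777.88].
807: z = 2.13, |z| > 2 → outlier.
823: z = 2.20, |z| > 2 → outlier.
Every other value lies within [-141.88, 777.88].

807, 823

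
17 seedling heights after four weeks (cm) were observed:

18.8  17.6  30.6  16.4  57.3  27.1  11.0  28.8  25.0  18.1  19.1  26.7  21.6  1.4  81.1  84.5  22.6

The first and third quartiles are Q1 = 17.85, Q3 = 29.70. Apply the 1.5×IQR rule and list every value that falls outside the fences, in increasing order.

IQR = Q3 − Q1 = 29.70 − 17.85 = 11.85.
Lower fence = Q1 − 1.5·IQR = 17.85 − 17.775 = 0.075.
Upper fence = Q3 + 1.5·IQR = 29.70 + 17.775 = 47.475.
57.3 > 47.475 → outlier.
81.1 > 47.475 → outlier.
84.5 > 47.475 → outlier.
All remaining values lie within [0.075, 47.475].

57.3, 81.1, 84.5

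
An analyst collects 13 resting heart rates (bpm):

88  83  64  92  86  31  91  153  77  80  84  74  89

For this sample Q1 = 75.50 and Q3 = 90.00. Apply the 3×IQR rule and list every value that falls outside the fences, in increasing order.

IQR = Q3 − Q1 = 90.00 − 75.50 = 14.50.
Lower fence = Q1 − 3·IQR = 75.50 − 43.50 = 32.00.
Upper fence = Q3 + 3·IQR = 90.00 + 43.50 = 133.50.
31 < 32.00 → outlier.
153 > 133.50 → outlier.
All remaining values lie within [32.00, 133.50].

31, 153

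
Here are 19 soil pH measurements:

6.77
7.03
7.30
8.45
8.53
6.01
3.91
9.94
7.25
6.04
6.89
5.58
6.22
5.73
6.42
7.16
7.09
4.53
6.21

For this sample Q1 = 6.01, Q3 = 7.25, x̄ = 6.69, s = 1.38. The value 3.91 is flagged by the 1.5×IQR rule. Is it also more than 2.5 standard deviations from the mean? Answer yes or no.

no

z = (3.91 − 6.69) / 1.38 = -2.01.
|z| = 2.01 ≤ 2.5.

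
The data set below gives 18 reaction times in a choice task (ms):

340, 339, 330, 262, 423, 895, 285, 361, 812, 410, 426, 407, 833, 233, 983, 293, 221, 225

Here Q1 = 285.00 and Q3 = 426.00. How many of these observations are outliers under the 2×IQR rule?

IQR = 141.00; fences at 285.00 − 282.00 = 3.00 and 426.00 + 282.00 = 708.00.
Outside the cutoffs: 812, 833, 895, 983.

4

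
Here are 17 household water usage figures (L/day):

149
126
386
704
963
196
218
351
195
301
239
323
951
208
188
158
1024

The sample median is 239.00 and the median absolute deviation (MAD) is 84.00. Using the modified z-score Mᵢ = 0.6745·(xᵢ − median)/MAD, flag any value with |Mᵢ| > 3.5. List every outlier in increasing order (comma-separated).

704, 951, 963, 1024

|Mᵢ| > 3.5 ⇔ |xᵢ − 239.00| > 3.5·84.00/0.6745 = 435.88.
So outliers lie outside [-196.88, 674.88].
704: M = 3.73 → outlier.
951: M = 5.72 → outlier.
963: M = 5.81 → outlier.
1024: M = 6.30 → outlier.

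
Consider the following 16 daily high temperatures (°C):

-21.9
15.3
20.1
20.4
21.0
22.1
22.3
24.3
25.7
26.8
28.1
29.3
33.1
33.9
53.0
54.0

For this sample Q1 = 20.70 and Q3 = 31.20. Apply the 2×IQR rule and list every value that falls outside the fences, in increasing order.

-21.9, 53.0, 54.0

IQR = Q3 − Q1 = 31.20 − 20.70 = 10.50.
Lower fence = Q1 − 2·IQR = 20.70 − 21.00 = -0.30.
Upper fence = Q3 + 2·IQR = 31.20 + 21.00 = 52.20.
-21.9 < -0.30 → outlier.
53.0 > 52.20 → outlier.
54.0 > 52.20 → outlier.
All remaining values lie within [-0.30, 52.20].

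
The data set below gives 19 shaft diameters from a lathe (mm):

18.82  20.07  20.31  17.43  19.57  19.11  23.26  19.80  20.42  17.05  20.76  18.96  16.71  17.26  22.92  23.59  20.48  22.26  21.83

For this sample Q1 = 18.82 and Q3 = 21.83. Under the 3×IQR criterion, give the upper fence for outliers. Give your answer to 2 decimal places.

IQR = Q3 − Q1 = 21.83 − 18.82 = 3.01.
Lower fence = Q1 − 3·IQR = 18.82 − 9.03 = 9.79.
Upper fence = Q3 + 3·IQR = 21.83 + 9.03 = 30.86.

30.86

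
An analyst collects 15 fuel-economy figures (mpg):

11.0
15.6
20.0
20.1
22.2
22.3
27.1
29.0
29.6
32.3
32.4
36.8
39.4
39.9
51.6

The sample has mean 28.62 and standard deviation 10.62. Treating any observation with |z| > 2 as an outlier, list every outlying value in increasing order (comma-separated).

Cutoffs at x̄ ± 2s: 28.62 ± 2·10.62 = [7.38, 49.86].
51.6: z = 2.16, |z| > 2 → outlier.
Every other value lies within [7.38, 49.86].

51.6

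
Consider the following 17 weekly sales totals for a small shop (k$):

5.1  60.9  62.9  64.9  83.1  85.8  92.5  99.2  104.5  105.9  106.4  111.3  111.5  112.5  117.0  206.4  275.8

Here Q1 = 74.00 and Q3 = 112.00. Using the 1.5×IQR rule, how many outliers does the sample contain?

3

IQR = 38.00; fences at 74.00 − 57.00 = 17.00 and 112.00 + 57.00 = 169.00.
Outside the cutoffs: 5.1, 206.4, 275.8.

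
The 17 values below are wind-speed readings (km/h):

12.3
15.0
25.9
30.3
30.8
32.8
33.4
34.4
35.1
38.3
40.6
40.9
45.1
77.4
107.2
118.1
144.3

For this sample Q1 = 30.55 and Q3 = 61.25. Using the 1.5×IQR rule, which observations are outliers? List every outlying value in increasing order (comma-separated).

IQR = Q3 − Q1 = 61.25 − 30.55 = 30.70.
Lower fence = Q1 − 1.5·IQR = 30.55 − 46.05 = -15.50.
Upper fence = Q3 + 1.5·IQR = 61.25 + 46.05 = 107.30.
118.1 > 107.30 → outlier.
144.3 > 107.30 → outlier.
All remaining values lie within [-15.50, 107.30].

118.1, 144.3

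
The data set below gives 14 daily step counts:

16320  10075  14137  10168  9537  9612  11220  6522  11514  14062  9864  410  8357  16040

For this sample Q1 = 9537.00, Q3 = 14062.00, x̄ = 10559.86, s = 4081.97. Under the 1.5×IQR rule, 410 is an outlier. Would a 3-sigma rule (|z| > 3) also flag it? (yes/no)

no

z = (410 − 10559.86) / 4081.97 = -2.49.
|z| = 2.49 ≤ 3.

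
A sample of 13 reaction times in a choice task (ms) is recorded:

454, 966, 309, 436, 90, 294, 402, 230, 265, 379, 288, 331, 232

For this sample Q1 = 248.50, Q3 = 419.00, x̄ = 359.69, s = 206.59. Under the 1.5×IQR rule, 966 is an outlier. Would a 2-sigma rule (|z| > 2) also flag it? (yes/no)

z = (966 − 359.69) / 206.59 = 2.93.
|z| = 2.93 > 2.

yes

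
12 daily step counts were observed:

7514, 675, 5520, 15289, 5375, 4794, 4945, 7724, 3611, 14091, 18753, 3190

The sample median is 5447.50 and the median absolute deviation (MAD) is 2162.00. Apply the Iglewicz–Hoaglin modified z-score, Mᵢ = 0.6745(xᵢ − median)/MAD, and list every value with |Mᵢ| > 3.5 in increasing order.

18753

|Mᵢ| > 3.5 ⇔ |xᵢ − 5447.50| > 3.5·2162.00/0.6745 = 11218.68.
So outliers lie outside [-5771.18, 16666.18].
18753: M = 4.15 → outlier.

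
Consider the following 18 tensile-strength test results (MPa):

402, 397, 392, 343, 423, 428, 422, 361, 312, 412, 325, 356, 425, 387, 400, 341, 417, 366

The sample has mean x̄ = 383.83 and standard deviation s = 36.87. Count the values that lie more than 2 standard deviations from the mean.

Cutoffs: x̄ ± 2s = [310.09, 457.57].
Every value lies within the cutoffs.

0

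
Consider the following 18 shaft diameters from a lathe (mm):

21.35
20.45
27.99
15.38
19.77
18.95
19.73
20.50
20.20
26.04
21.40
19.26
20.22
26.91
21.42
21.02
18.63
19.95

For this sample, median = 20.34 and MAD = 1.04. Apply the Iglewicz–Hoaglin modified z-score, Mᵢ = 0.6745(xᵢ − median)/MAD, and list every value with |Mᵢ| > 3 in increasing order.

|Mᵢ| > 3 ⇔ |xᵢ − 20.34| > 3·1.04/0.6745 = 4.63.
So outliers lie outside [15.71, 24.97].
15.38: M = -3.22 → outlier.
26.04: M = 3.70 → outlier.
26.91: M = 4.26 → outlier.
27.99: M = 4.96 → outlier.

15.38, 26.04, 26.91, 27.99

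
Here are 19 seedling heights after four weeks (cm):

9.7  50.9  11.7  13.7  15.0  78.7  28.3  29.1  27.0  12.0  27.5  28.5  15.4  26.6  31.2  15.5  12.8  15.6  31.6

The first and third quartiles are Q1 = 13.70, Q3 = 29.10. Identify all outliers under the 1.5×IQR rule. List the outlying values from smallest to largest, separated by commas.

78.7

IQR = Q3 − Q1 = 29.10 − 13.70 = 15.40.
Lower fence = Q1 − 1.5·IQR = 13.70 − 23.10 = -9.40.
Upper fence = Q3 + 1.5·IQR = 29.10 + 23.10 = 52.20.
78.7 > 52.20 → outlier.
All remaining values lie within [-9.40, 52.20].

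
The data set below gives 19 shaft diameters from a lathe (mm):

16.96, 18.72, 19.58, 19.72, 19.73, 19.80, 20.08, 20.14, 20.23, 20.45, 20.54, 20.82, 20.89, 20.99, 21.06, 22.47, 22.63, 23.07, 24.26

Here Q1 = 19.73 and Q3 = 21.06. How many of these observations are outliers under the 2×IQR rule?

IQR = 1.33; fences at 19.73 − 2.66 = 17.07 and 21.06 + 2.66 = 23.72.
Outside the cutoffs: 16.96, 24.26.

2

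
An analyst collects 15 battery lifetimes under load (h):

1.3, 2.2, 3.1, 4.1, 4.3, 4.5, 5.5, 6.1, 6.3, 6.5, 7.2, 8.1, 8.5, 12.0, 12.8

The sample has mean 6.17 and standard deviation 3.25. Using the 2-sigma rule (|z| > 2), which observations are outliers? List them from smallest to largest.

Cutoffs at x̄ ± 2s: 6.17 ± 2·3.25 = [-0.33, 12.67].
12.8: z = 2.04, |z| > 2 → outlier.
Every other value lies within [-0.33, 12.67].

12.8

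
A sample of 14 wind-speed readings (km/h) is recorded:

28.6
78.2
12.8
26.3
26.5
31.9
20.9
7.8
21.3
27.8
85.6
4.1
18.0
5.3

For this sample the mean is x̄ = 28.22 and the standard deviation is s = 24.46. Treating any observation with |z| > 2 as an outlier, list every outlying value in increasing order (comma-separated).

78.2, 85.6

Cutoffs at x̄ ± 2s: 28.22 ± 2·24.46 = [-20.70, 77.14].
78.2: z = 2.04, |z| > 2 → outlier.
85.6: z = 2.35, |z| > 2 → outlier.
Every other value lies within [-20.70, 77.14].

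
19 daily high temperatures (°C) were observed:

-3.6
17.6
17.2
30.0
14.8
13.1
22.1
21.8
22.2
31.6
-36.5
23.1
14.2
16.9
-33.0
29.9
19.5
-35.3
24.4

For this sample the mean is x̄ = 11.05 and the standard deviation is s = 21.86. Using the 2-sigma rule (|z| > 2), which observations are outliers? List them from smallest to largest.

-36.5, -35.3, -33.0

Cutoffs at x̄ ± 2s: 11.05 ± 2·21.86 = [-32.67, 54.77].
-36.5: z = -2.18, |z| > 2 → outlier.
-35.3: z = -2.12, |z| > 2 → outlier.
-33.0: z = -2.02, |z| > 2 → outlier.
Every other value lies within [-32.67, 54.77].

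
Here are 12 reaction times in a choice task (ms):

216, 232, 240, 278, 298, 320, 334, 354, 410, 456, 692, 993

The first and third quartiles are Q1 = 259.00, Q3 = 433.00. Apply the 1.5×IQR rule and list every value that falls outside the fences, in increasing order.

993

IQR = Q3 − Q1 = 433.00 − 259.00 = 174.00.
Lower fence = Q1 − 1.5·IQR = 259.00 − 261.00 = -2.00.
Upper fence = Q3 + 1.5·IQR = 433.00 + 261.00 = 694.00.
993 > 694.00 → outlier.
All remaining values lie within [-2.00, 694.00].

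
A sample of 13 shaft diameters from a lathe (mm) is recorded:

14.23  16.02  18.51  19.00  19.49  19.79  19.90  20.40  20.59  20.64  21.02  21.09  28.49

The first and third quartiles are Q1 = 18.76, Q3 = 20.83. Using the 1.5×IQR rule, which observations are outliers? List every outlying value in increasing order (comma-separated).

14.23, 28.49

IQR = Q3 − Q1 = 20.83 − 18.76 = 2.07.
Lower fence = Q1 − 1.5·IQR = 18.76 − 3.105 = 15.655.
Upper fence = Q3 + 1.5·IQR = 20.83 + 3.105 = 23.935.
14.23 < 15.655 → outlier.
28.49 > 23.935 → outlier.
All remaining values lie within [15.655, 23.935].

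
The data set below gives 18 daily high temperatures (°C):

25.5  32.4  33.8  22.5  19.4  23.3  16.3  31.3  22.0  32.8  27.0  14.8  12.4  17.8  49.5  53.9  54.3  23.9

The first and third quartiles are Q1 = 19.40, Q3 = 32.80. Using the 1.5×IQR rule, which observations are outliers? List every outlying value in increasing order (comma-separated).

IQR = Q3 − Q1 = 32.80 − 19.40 = 13.40.
Lower fence = Q1 − 1.5·IQR = 19.40 − 20.10 = -0.70.
Upper fence = Q3 + 1.5·IQR = 32.80 + 20.10 = 52.90.
53.9 > 52.90 → outlier.
54.3 > 52.90 → outlier.
All remaining values lie within [-0.70, 52.90].

53.9, 54.3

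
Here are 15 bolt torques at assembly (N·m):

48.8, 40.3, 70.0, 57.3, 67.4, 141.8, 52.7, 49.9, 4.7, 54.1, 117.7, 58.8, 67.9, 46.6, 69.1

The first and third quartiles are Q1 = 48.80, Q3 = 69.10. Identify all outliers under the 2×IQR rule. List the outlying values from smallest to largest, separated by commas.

IQR = Q3 − Q1 = 69.10 − 48.80 = 20.30.
Lower fence = Q1 − 2·IQR = 48.80 − 40.60 = 8.20.
Upper fence = Q3 + 2·IQR = 69.10 + 40.60 = 109.70.
4.7 < 8.20 → outlier.
117.7 > 109.70 → outlier.
141.8 > 109.70 → outlier.
All remaining values lie within [8.20, 109.70].

4.7, 117.7, 141.8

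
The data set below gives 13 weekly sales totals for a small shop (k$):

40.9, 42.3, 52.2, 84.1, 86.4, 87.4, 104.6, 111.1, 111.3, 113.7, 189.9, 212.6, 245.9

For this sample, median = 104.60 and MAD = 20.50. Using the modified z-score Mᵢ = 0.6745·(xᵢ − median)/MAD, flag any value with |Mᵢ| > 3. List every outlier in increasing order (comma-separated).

212.6, 245.9

|Mᵢ| > 3 ⇔ |xᵢ − 104.60| > 3·20.50/0.6745 = 91.18.
So outliers lie outside [13.42, 195.78].
212.6: M = 3.55 → outlier.
245.9: M = 4.65 → outlier.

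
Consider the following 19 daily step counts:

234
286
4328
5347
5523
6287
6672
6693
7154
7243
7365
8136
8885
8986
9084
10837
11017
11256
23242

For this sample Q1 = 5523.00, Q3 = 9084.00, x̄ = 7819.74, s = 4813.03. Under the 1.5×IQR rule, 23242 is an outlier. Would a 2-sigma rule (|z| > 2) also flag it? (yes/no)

z = (23242 − 7819.74) / 4813.03 = 3.20.
|z| = 3.20 > 2.

yes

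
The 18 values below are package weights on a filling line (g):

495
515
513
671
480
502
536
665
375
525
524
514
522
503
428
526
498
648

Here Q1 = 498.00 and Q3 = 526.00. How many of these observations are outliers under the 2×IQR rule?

5

IQR = 28.00; fences at 498.00 − 56.00 = 442.00 and 526.00 + 56.00 = 582.00.
Outside the cutoffs: 375, 428, 648, 665, 671.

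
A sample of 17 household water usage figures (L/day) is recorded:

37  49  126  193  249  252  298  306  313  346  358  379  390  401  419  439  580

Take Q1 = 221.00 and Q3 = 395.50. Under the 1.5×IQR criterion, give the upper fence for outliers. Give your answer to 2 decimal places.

IQR = Q3 − Q1 = 395.50 − 221.00 = 174.50.
Lower fence = Q1 − 1.5·IQR = 221.00 − 261.75 = -40.75.
Upper fence = Q3 + 1.5·IQR = 395.50 + 261.75 = 657.25.

657.25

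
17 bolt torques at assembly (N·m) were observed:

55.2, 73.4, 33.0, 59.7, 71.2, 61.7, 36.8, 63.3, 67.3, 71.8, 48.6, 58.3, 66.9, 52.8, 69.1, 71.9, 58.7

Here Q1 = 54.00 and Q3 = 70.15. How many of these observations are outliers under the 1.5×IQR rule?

0

IQR = 16.15; fences at 54.00 − 24.225 = 29.775 and 70.15 + 24.225 = 94.375.
Every value lies within the cutoffs.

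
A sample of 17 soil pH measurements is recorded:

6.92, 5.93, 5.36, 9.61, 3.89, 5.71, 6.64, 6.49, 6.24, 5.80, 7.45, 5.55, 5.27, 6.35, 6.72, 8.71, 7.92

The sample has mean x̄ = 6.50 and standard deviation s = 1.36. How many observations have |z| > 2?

Cutoffs: x̄ ± 2s = [3.78, 9.22].
Outside the cutoffs: 9.61.

1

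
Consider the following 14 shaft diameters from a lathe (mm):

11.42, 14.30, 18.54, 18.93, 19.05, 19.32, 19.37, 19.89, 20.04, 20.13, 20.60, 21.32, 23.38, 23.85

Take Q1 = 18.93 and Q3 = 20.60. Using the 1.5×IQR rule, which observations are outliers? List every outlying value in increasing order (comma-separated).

11.42, 14.30, 23.38, 23.85

IQR = Q3 − Q1 = 20.60 − 18.93 = 1.67.
Lower fence = Q1 − 1.5·IQR = 18.93 − 2.505 = 16.425.
Upper fence = Q3 + 1.5·IQR = 20.60 + 2.505 = 23.105.
11.42 < 16.425 → outlier.
14.30 < 16.425 → outlier.
23.38 > 23.105 → outlier.
23.85 > 23.105 → outlier.
All remaining values lie within [16.425, 23.105].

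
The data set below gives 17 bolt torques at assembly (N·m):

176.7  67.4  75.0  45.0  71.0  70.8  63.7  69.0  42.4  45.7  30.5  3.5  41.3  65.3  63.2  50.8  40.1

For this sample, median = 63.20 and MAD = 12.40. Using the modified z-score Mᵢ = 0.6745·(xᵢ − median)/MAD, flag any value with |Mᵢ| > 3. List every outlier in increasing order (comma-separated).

|Mᵢ| > 3 ⇔ |xᵢ − 63.20| > 3·12.40/0.6745 = 55.15.
So outliers lie outside [8.05, 118.35].
3.5: M = -3.25 → outlier.
176.7: M = 6.17 → outlier.

3.5, 176.7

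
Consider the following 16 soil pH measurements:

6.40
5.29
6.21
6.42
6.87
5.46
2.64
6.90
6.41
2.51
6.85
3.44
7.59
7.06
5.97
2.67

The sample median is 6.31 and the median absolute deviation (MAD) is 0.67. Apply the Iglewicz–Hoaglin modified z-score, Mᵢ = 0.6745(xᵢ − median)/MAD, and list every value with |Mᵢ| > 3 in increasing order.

2.51, 2.64, 2.67

|Mᵢ| > 3 ⇔ |xᵢ − 6.31| > 3·0.67/0.6745 = 2.98.
So outliers lie outside [3.33, 9.29].
2.51: M = -3.83 → outlier.
2.64: M = -3.69 → outlier.
2.67: M = -3.66 → outlier.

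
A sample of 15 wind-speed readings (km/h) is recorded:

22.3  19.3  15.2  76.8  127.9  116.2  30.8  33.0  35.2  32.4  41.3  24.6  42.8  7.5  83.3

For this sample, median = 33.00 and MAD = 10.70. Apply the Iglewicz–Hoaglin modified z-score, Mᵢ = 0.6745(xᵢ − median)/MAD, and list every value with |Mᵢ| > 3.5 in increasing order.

|Mᵢ| > 3.5 ⇔ |xᵢ − 33.00| > 3.5·10.70/0.6745 = 55.52.
So outliers lie outside [-22.52, 88.52].
116.2: M = 5.24 → outlier.
127.9: M = 5.98 → outlier.

116.2, 127.9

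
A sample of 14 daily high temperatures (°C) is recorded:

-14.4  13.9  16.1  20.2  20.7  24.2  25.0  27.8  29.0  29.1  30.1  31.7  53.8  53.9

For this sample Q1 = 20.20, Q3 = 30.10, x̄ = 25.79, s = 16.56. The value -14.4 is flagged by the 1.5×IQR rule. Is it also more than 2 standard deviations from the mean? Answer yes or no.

yes

z = (-14.4 − 25.79) / 16.56 = -2.43.
|z| = 2.43 > 2.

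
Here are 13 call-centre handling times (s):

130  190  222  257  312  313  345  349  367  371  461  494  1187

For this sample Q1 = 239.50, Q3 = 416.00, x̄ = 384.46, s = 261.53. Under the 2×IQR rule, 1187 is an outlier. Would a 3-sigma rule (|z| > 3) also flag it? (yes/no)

z = (1187 − 384.46) / 261.53 = 3.07.
|z| = 3.07 > 3.

yes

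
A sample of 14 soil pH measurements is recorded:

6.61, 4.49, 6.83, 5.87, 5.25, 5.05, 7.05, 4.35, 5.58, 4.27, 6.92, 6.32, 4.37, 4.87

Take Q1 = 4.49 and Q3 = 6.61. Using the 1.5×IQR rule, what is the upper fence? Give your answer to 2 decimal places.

IQR = Q3 − Q1 = 6.61 − 4.49 = 2.12.
Lower fence = Q1 − 1.5·IQR = 4.49 − 3.18 = 1.31.
Upper fence = Q3 + 1.5·IQR = 6.61 + 3.18 = 9.79.

9.79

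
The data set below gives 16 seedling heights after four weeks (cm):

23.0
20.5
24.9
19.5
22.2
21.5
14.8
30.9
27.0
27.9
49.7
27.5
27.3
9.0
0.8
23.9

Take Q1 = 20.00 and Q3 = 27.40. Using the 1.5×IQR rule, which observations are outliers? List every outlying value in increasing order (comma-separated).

IQR = Q3 − Q1 = 27.40 − 20.00 = 7.40.
Lower fence = Q1 − 1.5·IQR = 20.00 − 11.10 = 8.90.
Upper fence = Q3 + 1.5·IQR = 27.40 + 11.10 = 38.50.
0.8 < 8.90 → outlier.
49.7 > 38.50 → outlier.
All remaining values lie within [8.90, 38.50].

0.8, 49.7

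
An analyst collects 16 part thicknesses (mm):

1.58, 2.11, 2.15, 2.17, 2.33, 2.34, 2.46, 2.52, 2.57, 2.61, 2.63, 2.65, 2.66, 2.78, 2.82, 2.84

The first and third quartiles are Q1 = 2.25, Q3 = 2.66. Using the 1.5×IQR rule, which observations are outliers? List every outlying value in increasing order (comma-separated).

IQR = Q3 − Q1 = 2.66 − 2.25 = 0.41.
Lower fence = Q1 − 1.5·IQR = 2.25 − 0.615 = 1.635.
Upper fence = Q3 + 1.5·IQR = 2.66 + 0.615 = 3.275.
1.58 < 1.635 → outlier.
All remaining values lie within [1.635, 3.275].

1.58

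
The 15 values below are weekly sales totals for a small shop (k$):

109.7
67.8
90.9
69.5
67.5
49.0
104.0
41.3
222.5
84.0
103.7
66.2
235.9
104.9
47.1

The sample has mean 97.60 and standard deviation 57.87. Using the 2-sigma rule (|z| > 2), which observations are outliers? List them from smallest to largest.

222.5, 235.9

Cutoffs at x̄ ± 2s: 97.60 ± 2·57.87 = [-18.14, 213.34].
222.5: z = 2.16, |z| > 2 → outlier.
235.9: z = 2.39, |z| > 2 → outlier.
Every other value lies within [-18.14, 213.34].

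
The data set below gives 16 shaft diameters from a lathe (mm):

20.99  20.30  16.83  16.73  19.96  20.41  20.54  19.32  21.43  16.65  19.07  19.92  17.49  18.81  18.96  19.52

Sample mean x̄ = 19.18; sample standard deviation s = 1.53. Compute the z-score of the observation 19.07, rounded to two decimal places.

z = (19.07 − 19.18) / 1.53 = -0.07.

-0.07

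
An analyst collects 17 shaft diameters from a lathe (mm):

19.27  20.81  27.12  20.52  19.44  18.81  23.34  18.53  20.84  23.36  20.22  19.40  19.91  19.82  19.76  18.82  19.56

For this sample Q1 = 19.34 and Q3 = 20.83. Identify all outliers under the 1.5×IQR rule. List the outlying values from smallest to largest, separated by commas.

IQR = Q3 − Q1 = 20.83 − 19.34 = 1.49.
Lower fence = Q1 − 1.5·IQR = 19.34 − 2.235 = 17.105.
Upper fence = Q3 + 1.5·IQR = 20.83 + 2.235 = 23.065.
23.34 > 23.065 → outlier.
23.36 > 23.065 → outlier.
27.12 > 23.065 → outlier.
All remaining values lie within [17.105, 23.065].

23.34, 23.36, 27.12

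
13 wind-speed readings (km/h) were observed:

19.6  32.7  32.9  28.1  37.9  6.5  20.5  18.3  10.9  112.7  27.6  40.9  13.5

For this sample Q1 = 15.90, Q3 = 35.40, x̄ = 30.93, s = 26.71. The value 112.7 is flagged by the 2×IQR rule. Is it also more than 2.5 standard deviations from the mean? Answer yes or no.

z = (112.7 − 30.93) / 26.71 = 3.06.
|z| = 3.06 > 2.5.

yes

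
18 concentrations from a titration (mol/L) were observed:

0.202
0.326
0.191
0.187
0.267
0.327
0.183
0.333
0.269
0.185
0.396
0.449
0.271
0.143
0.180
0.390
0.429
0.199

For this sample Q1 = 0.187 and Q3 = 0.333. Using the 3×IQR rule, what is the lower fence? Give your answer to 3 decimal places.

IQR = Q3 − Q1 = 0.333 − 0.187 = 0.146.
Lower fence = Q1 − 3·IQR = 0.187 − 0.438 = -0.251.
Upper fence = Q3 + 3·IQR = 0.333 + 0.438 = 0.771.

-0.251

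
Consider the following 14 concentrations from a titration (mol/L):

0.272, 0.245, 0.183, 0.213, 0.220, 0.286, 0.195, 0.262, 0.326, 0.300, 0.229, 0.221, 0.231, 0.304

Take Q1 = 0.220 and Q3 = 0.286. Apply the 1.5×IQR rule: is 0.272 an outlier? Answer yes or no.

no

IQR = Q3 − Q1 = 0.286 − 0.220 = 0.066.
Lower fence = Q1 − 1.5·IQR = 0.220 − 0.099 = 0.121.
Upper fence = Q3 + 1.5·IQR = 0.286 + 0.099 = 0.385.
0.272 lies within [0.121, 0.385].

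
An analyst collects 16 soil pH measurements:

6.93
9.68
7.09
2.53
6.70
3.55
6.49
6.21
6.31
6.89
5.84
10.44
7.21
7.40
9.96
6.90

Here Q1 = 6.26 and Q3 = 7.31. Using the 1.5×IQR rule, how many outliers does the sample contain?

IQR = 1.05; fences at 6.26 − 1.575 = 4.685 and 7.31 + 1.575 = 8.885.
Outside the cutoffs: 2.53, 3.55, 9.68, 9.96, 10.44.

5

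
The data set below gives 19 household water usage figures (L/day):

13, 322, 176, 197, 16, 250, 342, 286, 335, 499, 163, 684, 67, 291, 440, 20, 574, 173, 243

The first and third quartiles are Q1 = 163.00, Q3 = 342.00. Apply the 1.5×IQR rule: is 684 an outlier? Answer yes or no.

yes

IQR = Q3 − Q1 = 342.00 − 163.00 = 179.00.
Lower fence = Q1 − 1.5·IQR = 163.00 − 268.50 = -105.50.
Upper fence = Q3 + 1.5·IQR = 342.00 + 268.50 = 610.50.
684 lies above the upper fence.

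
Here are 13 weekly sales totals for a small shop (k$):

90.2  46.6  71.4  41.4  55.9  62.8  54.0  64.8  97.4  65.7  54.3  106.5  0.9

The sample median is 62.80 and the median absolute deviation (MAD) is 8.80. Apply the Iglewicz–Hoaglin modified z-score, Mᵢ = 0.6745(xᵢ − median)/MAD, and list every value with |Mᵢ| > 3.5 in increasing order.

|Mᵢ| > 3.5 ⇔ |xᵢ − 62.80| > 3.5·8.80/0.6745 = 45.66.
So outliers lie outside [17.14, 108.46].
0.9: M = -4.74 → outlier.

0.9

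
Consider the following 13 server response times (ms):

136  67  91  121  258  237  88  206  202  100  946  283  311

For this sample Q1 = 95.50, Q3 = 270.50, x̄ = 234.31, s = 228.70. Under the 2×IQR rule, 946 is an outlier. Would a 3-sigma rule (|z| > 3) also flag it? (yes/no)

yes

z = (946 − 234.31) / 228.70 = 3.11.
|z| = 3.11 > 3.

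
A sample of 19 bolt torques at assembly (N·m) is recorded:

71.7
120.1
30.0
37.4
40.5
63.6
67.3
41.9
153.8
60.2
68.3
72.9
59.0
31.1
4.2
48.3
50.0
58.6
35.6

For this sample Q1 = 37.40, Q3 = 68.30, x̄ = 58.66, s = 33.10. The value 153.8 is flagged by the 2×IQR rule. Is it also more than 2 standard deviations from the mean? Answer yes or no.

z = (153.8 − 58.66) / 33.10 = 2.87.
|z| = 2.87 > 2.

yes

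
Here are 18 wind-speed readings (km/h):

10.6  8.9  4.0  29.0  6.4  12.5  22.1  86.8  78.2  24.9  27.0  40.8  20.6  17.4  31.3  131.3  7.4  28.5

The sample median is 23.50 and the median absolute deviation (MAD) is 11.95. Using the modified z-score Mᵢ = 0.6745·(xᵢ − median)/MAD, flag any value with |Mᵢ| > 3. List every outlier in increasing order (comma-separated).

78.2, 86.8, 131.3

|Mᵢ| > 3 ⇔ |xᵢ − 23.50| > 3·11.95/0.6745 = 53.15.
So outliers lie outside [-29.65, 76.65].
78.2: M = 3.09 → outlier.
86.8: M = 3.57 → outlier.
131.3: M = 6.08 → outlier.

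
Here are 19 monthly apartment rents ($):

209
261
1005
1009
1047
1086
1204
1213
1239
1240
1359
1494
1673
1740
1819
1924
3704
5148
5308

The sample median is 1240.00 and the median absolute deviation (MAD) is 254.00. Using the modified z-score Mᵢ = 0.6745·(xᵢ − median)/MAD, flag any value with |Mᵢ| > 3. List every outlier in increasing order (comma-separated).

|Mᵢ| > 3 ⇔ |xᵢ − 1240.00| > 3·254.00/0.6745 = 1129.73.
So outliers lie outside [110.27, 2369.73].
3704: M = 6.54 → outlier.
5148: M = 10.38 → outlier.
5308: M = 10.80 → outlier.

3704, 5148, 5308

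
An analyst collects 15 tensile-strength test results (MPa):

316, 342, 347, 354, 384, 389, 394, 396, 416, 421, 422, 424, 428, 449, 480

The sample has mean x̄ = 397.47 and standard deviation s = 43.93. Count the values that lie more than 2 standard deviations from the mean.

Cutoffs: x̄ ± 2s = [309.61, 485.33].
Every value lies within the cutoffs.

0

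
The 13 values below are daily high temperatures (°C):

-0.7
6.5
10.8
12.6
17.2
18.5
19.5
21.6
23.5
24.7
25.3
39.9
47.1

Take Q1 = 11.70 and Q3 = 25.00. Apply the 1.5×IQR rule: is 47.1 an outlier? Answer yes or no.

yes

IQR = Q3 − Q1 = 25.00 − 11.70 = 13.30.
Lower fence = Q1 − 1.5·IQR = 11.70 − 19.95 = -8.25.
Upper fence = Q3 + 1.5·IQR = 25.00 + 19.95 = 44.95.
47.1 lies above the upper fence.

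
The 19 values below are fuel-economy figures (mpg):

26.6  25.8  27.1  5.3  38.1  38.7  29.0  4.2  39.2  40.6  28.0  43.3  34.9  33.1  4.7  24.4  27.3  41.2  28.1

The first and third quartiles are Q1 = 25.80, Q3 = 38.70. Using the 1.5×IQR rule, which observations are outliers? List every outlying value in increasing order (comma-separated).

IQR = Q3 − Q1 = 38.70 − 25.80 = 12.90.
Lower fence = Q1 − 1.5·IQR = 25.80 − 19.35 = 6.45.
Upper fence = Q3 + 1.5·IQR = 38.70 + 19.35 = 58.05.
4.2 < 6.45 → outlier.
4.7 < 6.45 → outlier.
5.3 < 6.45 → outlier.
All remaining values lie within [6.45, 58.05].

4.2, 4.7, 5.3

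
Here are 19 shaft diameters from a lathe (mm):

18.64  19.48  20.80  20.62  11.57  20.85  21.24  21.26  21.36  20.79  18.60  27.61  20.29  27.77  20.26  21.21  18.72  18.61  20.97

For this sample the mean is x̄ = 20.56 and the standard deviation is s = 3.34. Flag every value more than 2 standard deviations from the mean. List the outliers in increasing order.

Cutoffs at x̄ ± 2s: 20.56 ± 2·3.34 = [13.88, 27.24].
11.57: z = -2.69, |z| > 2 → outlier.
27.61: z = 2.11, |z| > 2 → outlier.
27.77: z = 2.16, |z| > 2 → outlier.
Every other value lies within [13.88, 27.24].

11.57, 27.61, 27.77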